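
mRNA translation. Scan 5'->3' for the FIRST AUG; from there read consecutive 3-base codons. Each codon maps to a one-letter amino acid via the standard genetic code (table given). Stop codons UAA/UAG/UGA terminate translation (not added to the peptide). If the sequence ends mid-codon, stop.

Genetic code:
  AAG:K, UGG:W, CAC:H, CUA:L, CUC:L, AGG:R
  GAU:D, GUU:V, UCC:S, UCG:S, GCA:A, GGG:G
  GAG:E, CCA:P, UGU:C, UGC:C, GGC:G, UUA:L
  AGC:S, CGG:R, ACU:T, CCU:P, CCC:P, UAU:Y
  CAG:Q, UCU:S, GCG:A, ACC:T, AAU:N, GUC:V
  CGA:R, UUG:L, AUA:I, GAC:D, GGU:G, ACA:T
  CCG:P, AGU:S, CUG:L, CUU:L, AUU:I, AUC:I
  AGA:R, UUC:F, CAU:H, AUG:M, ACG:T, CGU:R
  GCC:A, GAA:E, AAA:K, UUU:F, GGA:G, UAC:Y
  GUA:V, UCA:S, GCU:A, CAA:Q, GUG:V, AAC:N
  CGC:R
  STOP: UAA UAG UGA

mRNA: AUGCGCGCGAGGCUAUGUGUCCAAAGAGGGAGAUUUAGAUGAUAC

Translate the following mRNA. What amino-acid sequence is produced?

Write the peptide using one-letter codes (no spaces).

Answer: MRARLCVQRGRFR

Derivation:
start AUG at pos 0
pos 0: AUG -> M; peptide=M
pos 3: CGC -> R; peptide=MR
pos 6: GCG -> A; peptide=MRA
pos 9: AGG -> R; peptide=MRAR
pos 12: CUA -> L; peptide=MRARL
pos 15: UGU -> C; peptide=MRARLC
pos 18: GUC -> V; peptide=MRARLCV
pos 21: CAA -> Q; peptide=MRARLCVQ
pos 24: AGA -> R; peptide=MRARLCVQR
pos 27: GGG -> G; peptide=MRARLCVQRG
pos 30: AGA -> R; peptide=MRARLCVQRGR
pos 33: UUU -> F; peptide=MRARLCVQRGRF
pos 36: AGA -> R; peptide=MRARLCVQRGRFR
pos 39: UGA -> STOP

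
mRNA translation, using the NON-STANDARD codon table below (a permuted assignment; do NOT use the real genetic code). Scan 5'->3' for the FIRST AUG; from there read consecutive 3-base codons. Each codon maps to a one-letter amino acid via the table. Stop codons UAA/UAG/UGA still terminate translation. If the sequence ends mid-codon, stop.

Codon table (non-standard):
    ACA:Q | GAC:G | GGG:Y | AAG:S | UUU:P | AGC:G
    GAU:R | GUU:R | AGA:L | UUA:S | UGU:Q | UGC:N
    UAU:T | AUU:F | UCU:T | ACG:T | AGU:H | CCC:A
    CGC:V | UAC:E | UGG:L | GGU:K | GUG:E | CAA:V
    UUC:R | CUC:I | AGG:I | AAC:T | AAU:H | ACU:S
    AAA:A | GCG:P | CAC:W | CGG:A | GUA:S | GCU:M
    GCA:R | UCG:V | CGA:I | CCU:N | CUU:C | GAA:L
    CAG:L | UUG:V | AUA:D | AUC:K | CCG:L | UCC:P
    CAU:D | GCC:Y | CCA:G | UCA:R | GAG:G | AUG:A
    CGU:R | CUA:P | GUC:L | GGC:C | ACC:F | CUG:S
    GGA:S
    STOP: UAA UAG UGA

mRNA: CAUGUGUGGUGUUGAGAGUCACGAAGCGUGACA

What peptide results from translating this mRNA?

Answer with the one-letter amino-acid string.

Answer: AQKRGHWLP

Derivation:
start AUG at pos 1
pos 1: AUG -> A; peptide=A
pos 4: UGU -> Q; peptide=AQ
pos 7: GGU -> K; peptide=AQK
pos 10: GUU -> R; peptide=AQKR
pos 13: GAG -> G; peptide=AQKRG
pos 16: AGU -> H; peptide=AQKRGH
pos 19: CAC -> W; peptide=AQKRGHW
pos 22: GAA -> L; peptide=AQKRGHWL
pos 25: GCG -> P; peptide=AQKRGHWLP
pos 28: UGA -> STOP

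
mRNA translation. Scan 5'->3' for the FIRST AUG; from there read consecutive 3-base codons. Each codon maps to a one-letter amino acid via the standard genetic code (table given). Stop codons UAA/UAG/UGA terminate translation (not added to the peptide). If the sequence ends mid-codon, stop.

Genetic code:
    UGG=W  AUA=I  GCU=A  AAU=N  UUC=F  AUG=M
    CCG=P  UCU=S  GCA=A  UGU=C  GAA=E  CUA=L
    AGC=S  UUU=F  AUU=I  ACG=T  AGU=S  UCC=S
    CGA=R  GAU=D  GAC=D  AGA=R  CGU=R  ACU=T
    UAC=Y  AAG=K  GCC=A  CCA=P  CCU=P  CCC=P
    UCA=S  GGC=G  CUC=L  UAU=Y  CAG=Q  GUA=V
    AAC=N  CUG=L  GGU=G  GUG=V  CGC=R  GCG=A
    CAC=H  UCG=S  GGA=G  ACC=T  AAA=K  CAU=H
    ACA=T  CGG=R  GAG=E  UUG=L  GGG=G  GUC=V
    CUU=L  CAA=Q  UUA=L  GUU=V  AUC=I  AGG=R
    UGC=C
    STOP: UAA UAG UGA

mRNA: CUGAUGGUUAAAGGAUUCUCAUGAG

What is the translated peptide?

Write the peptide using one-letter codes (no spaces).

Answer: MVKGFS

Derivation:
start AUG at pos 3
pos 3: AUG -> M; peptide=M
pos 6: GUU -> V; peptide=MV
pos 9: AAA -> K; peptide=MVK
pos 12: GGA -> G; peptide=MVKG
pos 15: UUC -> F; peptide=MVKGF
pos 18: UCA -> S; peptide=MVKGFS
pos 21: UGA -> STOP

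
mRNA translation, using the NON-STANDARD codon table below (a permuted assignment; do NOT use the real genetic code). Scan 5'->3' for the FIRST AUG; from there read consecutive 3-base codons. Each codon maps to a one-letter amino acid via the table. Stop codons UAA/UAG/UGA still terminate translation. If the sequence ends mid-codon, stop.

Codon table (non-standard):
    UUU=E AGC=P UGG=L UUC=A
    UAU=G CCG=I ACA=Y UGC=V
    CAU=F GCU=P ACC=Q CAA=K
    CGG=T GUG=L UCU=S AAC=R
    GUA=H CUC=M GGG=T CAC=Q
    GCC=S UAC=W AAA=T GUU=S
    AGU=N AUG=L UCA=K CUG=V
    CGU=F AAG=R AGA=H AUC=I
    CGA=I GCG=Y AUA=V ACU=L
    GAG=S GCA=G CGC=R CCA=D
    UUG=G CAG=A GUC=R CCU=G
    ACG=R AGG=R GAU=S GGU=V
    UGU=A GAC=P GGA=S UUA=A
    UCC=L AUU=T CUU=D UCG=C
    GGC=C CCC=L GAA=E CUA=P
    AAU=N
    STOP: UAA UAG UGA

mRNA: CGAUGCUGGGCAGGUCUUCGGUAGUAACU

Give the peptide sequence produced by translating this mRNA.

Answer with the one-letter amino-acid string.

start AUG at pos 2
pos 2: AUG -> L; peptide=L
pos 5: CUG -> V; peptide=LV
pos 8: GGC -> C; peptide=LVC
pos 11: AGG -> R; peptide=LVCR
pos 14: UCU -> S; peptide=LVCRS
pos 17: UCG -> C; peptide=LVCRSC
pos 20: GUA -> H; peptide=LVCRSCH
pos 23: GUA -> H; peptide=LVCRSCHH
pos 26: ACU -> L; peptide=LVCRSCHHL
pos 29: only 0 nt remain (<3), stop (end of mRNA)

Answer: LVCRSCHHL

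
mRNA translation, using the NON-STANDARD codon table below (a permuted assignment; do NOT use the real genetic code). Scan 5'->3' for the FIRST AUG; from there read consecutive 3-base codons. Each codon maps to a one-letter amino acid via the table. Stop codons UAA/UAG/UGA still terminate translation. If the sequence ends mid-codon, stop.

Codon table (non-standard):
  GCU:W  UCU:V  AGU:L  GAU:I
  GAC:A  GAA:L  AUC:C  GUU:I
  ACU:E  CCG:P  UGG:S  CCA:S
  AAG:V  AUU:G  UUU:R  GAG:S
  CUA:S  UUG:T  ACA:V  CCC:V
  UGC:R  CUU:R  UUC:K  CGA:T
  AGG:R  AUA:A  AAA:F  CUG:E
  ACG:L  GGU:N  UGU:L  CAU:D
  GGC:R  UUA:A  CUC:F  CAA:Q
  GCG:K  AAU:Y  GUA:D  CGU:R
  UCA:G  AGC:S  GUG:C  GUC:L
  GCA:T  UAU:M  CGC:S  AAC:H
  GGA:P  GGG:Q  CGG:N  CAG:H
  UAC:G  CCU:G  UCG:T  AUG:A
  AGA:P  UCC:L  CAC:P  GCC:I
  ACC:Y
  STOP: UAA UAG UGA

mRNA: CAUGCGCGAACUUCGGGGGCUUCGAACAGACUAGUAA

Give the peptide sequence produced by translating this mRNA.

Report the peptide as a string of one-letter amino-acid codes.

Answer: ASLRNQRTVA

Derivation:
start AUG at pos 1
pos 1: AUG -> A; peptide=A
pos 4: CGC -> S; peptide=AS
pos 7: GAA -> L; peptide=ASL
pos 10: CUU -> R; peptide=ASLR
pos 13: CGG -> N; peptide=ASLRN
pos 16: GGG -> Q; peptide=ASLRNQ
pos 19: CUU -> R; peptide=ASLRNQR
pos 22: CGA -> T; peptide=ASLRNQRT
pos 25: ACA -> V; peptide=ASLRNQRTV
pos 28: GAC -> A; peptide=ASLRNQRTVA
pos 31: UAG -> STOP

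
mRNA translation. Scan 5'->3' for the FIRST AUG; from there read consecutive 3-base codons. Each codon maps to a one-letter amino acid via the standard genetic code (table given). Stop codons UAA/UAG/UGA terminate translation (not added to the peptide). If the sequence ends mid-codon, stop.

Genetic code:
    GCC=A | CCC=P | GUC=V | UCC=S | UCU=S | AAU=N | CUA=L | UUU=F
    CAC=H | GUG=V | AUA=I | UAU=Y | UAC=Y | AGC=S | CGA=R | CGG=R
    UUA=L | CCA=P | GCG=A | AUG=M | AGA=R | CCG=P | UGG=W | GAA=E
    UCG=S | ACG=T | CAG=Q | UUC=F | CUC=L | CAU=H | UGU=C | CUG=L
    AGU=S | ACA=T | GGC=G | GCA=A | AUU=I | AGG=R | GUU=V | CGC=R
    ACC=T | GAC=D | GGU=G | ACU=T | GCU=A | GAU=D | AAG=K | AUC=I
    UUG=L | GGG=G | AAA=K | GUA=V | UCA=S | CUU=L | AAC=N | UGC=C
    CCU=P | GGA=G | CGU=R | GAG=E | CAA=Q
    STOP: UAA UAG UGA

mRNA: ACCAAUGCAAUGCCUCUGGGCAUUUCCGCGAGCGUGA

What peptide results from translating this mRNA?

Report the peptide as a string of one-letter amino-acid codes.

Answer: MQCLWAFPRA

Derivation:
start AUG at pos 4
pos 4: AUG -> M; peptide=M
pos 7: CAA -> Q; peptide=MQ
pos 10: UGC -> C; peptide=MQC
pos 13: CUC -> L; peptide=MQCL
pos 16: UGG -> W; peptide=MQCLW
pos 19: GCA -> A; peptide=MQCLWA
pos 22: UUU -> F; peptide=MQCLWAF
pos 25: CCG -> P; peptide=MQCLWAFP
pos 28: CGA -> R; peptide=MQCLWAFPR
pos 31: GCG -> A; peptide=MQCLWAFPRA
pos 34: UGA -> STOP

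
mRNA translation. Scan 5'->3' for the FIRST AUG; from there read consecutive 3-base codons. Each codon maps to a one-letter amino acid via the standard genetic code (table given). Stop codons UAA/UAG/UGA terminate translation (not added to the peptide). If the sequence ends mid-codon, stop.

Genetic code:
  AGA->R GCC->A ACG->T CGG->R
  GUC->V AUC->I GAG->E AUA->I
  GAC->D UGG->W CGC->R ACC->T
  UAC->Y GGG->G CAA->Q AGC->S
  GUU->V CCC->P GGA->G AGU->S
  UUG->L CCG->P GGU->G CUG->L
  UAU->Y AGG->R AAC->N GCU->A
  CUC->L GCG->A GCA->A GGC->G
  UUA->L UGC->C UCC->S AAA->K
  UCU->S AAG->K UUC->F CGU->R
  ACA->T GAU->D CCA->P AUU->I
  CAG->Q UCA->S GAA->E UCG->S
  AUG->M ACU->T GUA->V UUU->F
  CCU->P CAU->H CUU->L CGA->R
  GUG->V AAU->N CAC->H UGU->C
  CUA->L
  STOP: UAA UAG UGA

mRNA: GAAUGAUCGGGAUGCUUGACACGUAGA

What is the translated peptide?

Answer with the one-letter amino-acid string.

start AUG at pos 2
pos 2: AUG -> M; peptide=M
pos 5: AUC -> I; peptide=MI
pos 8: GGG -> G; peptide=MIG
pos 11: AUG -> M; peptide=MIGM
pos 14: CUU -> L; peptide=MIGML
pos 17: GAC -> D; peptide=MIGMLD
pos 20: ACG -> T; peptide=MIGMLDT
pos 23: UAG -> STOP

Answer: MIGMLDT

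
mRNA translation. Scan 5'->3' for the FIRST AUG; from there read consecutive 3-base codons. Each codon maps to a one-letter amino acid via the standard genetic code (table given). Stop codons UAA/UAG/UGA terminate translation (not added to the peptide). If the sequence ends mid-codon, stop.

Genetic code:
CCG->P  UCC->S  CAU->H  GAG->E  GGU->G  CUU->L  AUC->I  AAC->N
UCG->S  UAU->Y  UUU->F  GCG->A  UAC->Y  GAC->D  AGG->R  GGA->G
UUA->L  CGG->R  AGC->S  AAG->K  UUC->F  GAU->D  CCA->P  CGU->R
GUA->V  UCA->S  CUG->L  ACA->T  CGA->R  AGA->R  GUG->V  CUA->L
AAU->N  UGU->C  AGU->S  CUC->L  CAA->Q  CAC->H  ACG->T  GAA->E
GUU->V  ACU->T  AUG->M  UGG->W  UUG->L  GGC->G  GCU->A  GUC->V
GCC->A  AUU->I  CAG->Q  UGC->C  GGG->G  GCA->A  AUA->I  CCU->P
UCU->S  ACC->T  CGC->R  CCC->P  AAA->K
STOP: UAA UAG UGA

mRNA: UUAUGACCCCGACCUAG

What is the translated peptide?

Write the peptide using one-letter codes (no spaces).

start AUG at pos 2
pos 2: AUG -> M; peptide=M
pos 5: ACC -> T; peptide=MT
pos 8: CCG -> P; peptide=MTP
pos 11: ACC -> T; peptide=MTPT
pos 14: UAG -> STOP

Answer: MTPT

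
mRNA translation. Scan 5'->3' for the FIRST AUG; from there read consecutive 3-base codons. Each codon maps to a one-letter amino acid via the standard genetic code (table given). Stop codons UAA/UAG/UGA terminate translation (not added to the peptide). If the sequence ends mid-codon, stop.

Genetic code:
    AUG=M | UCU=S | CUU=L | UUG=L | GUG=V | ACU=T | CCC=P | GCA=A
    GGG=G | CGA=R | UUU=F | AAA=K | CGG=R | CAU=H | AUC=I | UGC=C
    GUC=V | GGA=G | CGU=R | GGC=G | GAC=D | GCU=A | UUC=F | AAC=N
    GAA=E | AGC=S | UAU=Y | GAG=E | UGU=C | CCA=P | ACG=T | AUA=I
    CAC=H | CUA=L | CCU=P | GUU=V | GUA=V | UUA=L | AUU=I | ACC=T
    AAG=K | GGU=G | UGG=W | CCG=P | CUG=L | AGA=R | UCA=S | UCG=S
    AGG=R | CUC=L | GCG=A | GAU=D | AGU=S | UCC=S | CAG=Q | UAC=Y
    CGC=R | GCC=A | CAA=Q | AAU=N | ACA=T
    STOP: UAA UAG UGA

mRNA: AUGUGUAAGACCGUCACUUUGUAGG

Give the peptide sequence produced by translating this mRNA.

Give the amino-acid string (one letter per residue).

Answer: MCKTVTL

Derivation:
start AUG at pos 0
pos 0: AUG -> M; peptide=M
pos 3: UGU -> C; peptide=MC
pos 6: AAG -> K; peptide=MCK
pos 9: ACC -> T; peptide=MCKT
pos 12: GUC -> V; peptide=MCKTV
pos 15: ACU -> T; peptide=MCKTVT
pos 18: UUG -> L; peptide=MCKTVTL
pos 21: UAG -> STOP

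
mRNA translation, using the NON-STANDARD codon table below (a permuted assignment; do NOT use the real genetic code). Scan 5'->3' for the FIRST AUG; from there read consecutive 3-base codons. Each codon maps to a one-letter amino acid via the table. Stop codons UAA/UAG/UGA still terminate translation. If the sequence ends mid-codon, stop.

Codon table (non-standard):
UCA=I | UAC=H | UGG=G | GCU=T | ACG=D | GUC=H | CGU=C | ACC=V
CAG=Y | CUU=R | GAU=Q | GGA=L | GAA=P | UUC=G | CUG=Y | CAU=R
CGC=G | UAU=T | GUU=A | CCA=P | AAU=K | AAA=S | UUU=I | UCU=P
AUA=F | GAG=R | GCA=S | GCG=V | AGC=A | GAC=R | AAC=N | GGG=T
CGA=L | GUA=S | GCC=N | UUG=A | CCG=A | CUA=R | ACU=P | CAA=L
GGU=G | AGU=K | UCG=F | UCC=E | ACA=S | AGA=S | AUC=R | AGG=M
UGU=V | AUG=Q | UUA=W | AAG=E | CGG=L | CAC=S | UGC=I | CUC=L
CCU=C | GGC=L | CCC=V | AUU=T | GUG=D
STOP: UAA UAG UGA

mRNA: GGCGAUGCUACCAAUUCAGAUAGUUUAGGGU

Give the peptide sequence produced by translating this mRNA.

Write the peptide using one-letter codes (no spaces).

Answer: QRPTYFA

Derivation:
start AUG at pos 4
pos 4: AUG -> Q; peptide=Q
pos 7: CUA -> R; peptide=QR
pos 10: CCA -> P; peptide=QRP
pos 13: AUU -> T; peptide=QRPT
pos 16: CAG -> Y; peptide=QRPTY
pos 19: AUA -> F; peptide=QRPTYF
pos 22: GUU -> A; peptide=QRPTYFA
pos 25: UAG -> STOP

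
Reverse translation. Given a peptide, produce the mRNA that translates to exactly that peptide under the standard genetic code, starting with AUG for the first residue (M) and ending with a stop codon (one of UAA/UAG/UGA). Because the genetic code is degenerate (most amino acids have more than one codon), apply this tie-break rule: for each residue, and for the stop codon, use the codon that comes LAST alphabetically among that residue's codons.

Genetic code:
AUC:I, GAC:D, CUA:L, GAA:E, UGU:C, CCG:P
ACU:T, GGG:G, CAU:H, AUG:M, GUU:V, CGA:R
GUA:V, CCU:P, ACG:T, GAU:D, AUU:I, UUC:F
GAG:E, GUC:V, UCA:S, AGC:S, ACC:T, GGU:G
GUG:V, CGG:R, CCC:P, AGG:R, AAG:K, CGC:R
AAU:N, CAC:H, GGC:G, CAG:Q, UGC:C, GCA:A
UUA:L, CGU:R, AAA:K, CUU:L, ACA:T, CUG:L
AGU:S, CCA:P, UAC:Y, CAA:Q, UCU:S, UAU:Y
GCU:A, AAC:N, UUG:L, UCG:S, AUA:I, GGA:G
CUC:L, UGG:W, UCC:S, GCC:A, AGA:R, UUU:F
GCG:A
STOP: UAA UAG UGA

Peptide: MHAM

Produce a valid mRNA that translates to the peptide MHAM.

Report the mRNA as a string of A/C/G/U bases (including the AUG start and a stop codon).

Answer: mRNA: AUGCAUGCUAUGUGA

Derivation:
residue 1: M -> AUG (start codon)
residue 2: H codons sorted = CAC,CAU -> pick last = CAU
residue 3: A codons sorted = GCA,GCC,GCG,GCU -> pick last = GCU
residue 4: M -> AUG (only codon)
terminator: stop codons sorted = UAA,UAG,UGA -> pick last = UGA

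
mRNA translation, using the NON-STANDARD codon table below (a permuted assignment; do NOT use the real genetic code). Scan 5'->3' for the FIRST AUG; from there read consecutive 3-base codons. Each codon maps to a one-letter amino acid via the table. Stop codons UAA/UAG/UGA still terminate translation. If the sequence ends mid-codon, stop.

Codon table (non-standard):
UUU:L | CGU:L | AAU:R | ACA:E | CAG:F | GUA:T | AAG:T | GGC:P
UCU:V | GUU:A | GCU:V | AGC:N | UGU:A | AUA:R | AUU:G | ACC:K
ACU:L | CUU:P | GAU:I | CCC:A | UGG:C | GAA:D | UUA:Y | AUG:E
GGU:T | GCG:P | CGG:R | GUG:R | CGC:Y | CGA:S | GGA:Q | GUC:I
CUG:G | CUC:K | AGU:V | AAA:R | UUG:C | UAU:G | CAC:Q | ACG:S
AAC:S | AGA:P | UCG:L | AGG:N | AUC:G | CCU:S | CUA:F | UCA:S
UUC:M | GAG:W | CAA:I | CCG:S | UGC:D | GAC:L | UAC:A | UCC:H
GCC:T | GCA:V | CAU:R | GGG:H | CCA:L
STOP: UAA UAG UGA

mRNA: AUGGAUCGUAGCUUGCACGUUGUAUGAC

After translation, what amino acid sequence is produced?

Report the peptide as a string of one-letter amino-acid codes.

start AUG at pos 0
pos 0: AUG -> E; peptide=E
pos 3: GAU -> I; peptide=EI
pos 6: CGU -> L; peptide=EIL
pos 9: AGC -> N; peptide=EILN
pos 12: UUG -> C; peptide=EILNC
pos 15: CAC -> Q; peptide=EILNCQ
pos 18: GUU -> A; peptide=EILNCQA
pos 21: GUA -> T; peptide=EILNCQAT
pos 24: UGA -> STOP

Answer: EILNCQAT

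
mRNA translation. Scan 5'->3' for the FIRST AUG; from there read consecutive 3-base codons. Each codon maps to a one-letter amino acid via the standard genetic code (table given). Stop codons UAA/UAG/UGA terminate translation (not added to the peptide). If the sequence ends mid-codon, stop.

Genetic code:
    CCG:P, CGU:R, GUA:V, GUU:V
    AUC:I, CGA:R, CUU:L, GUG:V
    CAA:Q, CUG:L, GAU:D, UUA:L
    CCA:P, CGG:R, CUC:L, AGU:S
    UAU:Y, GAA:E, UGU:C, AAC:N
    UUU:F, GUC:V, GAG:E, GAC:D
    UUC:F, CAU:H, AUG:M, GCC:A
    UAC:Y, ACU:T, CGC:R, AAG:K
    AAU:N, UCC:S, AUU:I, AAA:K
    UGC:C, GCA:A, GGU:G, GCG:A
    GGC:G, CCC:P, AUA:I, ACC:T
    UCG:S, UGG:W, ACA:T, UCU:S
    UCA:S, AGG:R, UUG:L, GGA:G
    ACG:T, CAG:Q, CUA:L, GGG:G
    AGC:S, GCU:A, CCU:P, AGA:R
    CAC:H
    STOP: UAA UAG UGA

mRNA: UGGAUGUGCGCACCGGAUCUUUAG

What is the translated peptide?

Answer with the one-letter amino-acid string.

Answer: MCAPDL

Derivation:
start AUG at pos 3
pos 3: AUG -> M; peptide=M
pos 6: UGC -> C; peptide=MC
pos 9: GCA -> A; peptide=MCA
pos 12: CCG -> P; peptide=MCAP
pos 15: GAU -> D; peptide=MCAPD
pos 18: CUU -> L; peptide=MCAPDL
pos 21: UAG -> STOP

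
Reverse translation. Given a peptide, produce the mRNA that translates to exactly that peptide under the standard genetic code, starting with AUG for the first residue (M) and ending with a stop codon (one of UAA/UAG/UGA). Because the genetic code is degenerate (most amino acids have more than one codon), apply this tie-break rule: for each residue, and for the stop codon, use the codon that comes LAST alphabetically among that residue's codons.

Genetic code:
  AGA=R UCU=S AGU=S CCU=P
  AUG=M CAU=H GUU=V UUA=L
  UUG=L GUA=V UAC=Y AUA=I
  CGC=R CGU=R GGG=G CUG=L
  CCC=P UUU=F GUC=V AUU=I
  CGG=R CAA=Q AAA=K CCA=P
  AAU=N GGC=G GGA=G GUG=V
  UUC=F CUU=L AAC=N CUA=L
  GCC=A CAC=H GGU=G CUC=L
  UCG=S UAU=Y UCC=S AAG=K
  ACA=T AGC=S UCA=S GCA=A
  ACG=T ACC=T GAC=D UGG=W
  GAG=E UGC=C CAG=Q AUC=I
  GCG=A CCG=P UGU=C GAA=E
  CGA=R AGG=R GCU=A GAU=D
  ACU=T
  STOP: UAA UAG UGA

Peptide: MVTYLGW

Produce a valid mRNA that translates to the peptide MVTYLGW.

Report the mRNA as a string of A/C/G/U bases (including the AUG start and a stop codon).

Answer: mRNA: AUGGUUACUUAUUUGGGUUGGUGA

Derivation:
residue 1: M -> AUG (start codon)
residue 2: V codons sorted = GUA,GUC,GUG,GUU -> pick last = GUU
residue 3: T codons sorted = ACA,ACC,ACG,ACU -> pick last = ACU
residue 4: Y codons sorted = UAC,UAU -> pick last = UAU
residue 5: L codons sorted = CUA,CUC,CUG,CUU,UUA,UUG -> pick last = UUG
residue 6: G codons sorted = GGA,GGC,GGG,GGU -> pick last = GGU
residue 7: W -> UGG (only codon)
terminator: stop codons sorted = UAA,UAG,UGA -> pick last = UGA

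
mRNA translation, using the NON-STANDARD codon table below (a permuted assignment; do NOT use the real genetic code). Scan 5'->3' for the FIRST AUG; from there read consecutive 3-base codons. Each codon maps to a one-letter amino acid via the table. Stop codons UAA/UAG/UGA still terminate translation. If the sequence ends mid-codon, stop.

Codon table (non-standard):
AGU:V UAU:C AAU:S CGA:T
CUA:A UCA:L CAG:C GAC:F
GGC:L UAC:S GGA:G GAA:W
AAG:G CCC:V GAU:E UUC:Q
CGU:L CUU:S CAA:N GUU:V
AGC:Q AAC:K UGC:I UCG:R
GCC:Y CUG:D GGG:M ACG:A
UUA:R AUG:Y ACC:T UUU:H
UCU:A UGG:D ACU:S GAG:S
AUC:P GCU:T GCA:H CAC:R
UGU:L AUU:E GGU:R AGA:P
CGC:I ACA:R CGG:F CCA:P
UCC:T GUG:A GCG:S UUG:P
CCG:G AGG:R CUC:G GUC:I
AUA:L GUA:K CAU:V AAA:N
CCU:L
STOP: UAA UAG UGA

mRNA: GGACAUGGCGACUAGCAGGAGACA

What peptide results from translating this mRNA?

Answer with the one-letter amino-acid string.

Answer: YSSQRP

Derivation:
start AUG at pos 4
pos 4: AUG -> Y; peptide=Y
pos 7: GCG -> S; peptide=YS
pos 10: ACU -> S; peptide=YSS
pos 13: AGC -> Q; peptide=YSSQ
pos 16: AGG -> R; peptide=YSSQR
pos 19: AGA -> P; peptide=YSSQRP
pos 22: only 2 nt remain (<3), stop (end of mRNA)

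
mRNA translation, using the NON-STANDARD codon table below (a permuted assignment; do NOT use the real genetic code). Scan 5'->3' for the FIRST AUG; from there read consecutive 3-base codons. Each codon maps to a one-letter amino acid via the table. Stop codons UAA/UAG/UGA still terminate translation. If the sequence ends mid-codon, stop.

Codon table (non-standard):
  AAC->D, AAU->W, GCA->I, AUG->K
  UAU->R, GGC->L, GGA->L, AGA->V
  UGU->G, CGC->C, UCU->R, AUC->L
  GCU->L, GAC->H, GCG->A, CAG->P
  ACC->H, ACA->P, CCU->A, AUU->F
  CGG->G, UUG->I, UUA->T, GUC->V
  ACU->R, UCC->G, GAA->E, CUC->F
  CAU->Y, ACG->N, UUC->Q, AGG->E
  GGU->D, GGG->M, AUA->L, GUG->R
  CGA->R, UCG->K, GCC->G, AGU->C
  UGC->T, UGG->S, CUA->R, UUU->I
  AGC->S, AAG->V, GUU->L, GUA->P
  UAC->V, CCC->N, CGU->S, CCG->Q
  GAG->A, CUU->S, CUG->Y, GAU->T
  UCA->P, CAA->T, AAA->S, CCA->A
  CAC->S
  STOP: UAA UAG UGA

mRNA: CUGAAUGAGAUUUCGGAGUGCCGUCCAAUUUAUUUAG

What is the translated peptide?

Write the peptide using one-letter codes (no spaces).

start AUG at pos 4
pos 4: AUG -> K; peptide=K
pos 7: AGA -> V; peptide=KV
pos 10: UUU -> I; peptide=KVI
pos 13: CGG -> G; peptide=KVIG
pos 16: AGU -> C; peptide=KVIGC
pos 19: GCC -> G; peptide=KVIGCG
pos 22: GUC -> V; peptide=KVIGCGV
pos 25: CAA -> T; peptide=KVIGCGVT
pos 28: UUU -> I; peptide=KVIGCGVTI
pos 31: AUU -> F; peptide=KVIGCGVTIF
pos 34: UAG -> STOP

Answer: KVIGCGVTIF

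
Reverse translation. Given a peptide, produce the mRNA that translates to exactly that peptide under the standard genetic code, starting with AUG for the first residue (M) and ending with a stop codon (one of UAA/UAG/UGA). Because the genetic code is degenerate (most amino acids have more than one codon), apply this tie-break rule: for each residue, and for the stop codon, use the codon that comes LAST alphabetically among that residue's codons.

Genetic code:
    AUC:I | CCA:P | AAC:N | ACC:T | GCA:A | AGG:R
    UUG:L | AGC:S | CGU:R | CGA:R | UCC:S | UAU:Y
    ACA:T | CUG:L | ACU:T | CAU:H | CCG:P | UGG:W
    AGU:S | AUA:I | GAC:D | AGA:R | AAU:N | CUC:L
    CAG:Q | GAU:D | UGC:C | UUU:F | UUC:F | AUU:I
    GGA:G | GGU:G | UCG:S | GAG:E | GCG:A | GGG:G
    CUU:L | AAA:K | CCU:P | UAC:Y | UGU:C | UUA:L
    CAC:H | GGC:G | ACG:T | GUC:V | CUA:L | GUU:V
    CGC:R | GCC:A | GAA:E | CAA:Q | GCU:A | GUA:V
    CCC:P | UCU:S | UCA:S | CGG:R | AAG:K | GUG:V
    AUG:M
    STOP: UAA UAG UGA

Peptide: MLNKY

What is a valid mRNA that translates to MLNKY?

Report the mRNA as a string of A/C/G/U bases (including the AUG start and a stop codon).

Answer: mRNA: AUGUUGAAUAAGUAUUGA

Derivation:
residue 1: M -> AUG (start codon)
residue 2: L codons sorted = CUA,CUC,CUG,CUU,UUA,UUG -> pick last = UUG
residue 3: N codons sorted = AAC,AAU -> pick last = AAU
residue 4: K codons sorted = AAA,AAG -> pick last = AAG
residue 5: Y codons sorted = UAC,UAU -> pick last = UAU
terminator: stop codons sorted = UAA,UAG,UGA -> pick last = UGA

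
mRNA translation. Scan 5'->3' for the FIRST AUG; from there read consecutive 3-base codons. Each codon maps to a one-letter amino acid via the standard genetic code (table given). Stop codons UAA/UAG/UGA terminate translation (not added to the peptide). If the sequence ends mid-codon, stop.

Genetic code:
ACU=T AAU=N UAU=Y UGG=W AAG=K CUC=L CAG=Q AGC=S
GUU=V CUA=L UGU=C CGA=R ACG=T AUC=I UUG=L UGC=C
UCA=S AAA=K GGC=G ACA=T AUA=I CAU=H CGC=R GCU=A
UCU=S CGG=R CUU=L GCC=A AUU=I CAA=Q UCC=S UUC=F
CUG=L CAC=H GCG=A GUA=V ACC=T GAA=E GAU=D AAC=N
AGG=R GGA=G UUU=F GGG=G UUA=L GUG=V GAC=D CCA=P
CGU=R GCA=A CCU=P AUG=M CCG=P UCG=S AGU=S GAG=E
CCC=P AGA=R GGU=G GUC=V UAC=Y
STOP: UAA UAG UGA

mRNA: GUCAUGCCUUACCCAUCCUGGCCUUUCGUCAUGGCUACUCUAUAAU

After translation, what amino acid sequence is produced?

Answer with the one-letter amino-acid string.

Answer: MPYPSWPFVMATL

Derivation:
start AUG at pos 3
pos 3: AUG -> M; peptide=M
pos 6: CCU -> P; peptide=MP
pos 9: UAC -> Y; peptide=MPY
pos 12: CCA -> P; peptide=MPYP
pos 15: UCC -> S; peptide=MPYPS
pos 18: UGG -> W; peptide=MPYPSW
pos 21: CCU -> P; peptide=MPYPSWP
pos 24: UUC -> F; peptide=MPYPSWPF
pos 27: GUC -> V; peptide=MPYPSWPFV
pos 30: AUG -> M; peptide=MPYPSWPFVM
pos 33: GCU -> A; peptide=MPYPSWPFVMA
pos 36: ACU -> T; peptide=MPYPSWPFVMAT
pos 39: CUA -> L; peptide=MPYPSWPFVMATL
pos 42: UAA -> STOP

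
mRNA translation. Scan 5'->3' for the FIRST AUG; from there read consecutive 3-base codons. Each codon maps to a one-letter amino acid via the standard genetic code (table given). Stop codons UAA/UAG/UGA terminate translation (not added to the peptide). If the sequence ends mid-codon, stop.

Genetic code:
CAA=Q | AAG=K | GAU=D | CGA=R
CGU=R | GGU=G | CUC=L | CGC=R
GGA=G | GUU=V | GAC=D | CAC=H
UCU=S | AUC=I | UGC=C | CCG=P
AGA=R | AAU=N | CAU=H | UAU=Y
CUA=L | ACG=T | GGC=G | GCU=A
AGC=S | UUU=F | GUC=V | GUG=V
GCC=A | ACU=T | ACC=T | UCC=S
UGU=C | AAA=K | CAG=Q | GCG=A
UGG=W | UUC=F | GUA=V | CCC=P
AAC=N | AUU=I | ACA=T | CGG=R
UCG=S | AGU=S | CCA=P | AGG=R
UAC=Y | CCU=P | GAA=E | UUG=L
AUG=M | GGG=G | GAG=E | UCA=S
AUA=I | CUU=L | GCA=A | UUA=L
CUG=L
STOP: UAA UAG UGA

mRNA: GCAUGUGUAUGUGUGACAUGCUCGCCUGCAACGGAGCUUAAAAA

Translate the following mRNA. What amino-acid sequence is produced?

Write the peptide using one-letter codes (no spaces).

Answer: MCMCDMLACNGA

Derivation:
start AUG at pos 2
pos 2: AUG -> M; peptide=M
pos 5: UGU -> C; peptide=MC
pos 8: AUG -> M; peptide=MCM
pos 11: UGU -> C; peptide=MCMC
pos 14: GAC -> D; peptide=MCMCD
pos 17: AUG -> M; peptide=MCMCDM
pos 20: CUC -> L; peptide=MCMCDML
pos 23: GCC -> A; peptide=MCMCDMLA
pos 26: UGC -> C; peptide=MCMCDMLAC
pos 29: AAC -> N; peptide=MCMCDMLACN
pos 32: GGA -> G; peptide=MCMCDMLACNG
pos 35: GCU -> A; peptide=MCMCDMLACNGA
pos 38: UAA -> STOP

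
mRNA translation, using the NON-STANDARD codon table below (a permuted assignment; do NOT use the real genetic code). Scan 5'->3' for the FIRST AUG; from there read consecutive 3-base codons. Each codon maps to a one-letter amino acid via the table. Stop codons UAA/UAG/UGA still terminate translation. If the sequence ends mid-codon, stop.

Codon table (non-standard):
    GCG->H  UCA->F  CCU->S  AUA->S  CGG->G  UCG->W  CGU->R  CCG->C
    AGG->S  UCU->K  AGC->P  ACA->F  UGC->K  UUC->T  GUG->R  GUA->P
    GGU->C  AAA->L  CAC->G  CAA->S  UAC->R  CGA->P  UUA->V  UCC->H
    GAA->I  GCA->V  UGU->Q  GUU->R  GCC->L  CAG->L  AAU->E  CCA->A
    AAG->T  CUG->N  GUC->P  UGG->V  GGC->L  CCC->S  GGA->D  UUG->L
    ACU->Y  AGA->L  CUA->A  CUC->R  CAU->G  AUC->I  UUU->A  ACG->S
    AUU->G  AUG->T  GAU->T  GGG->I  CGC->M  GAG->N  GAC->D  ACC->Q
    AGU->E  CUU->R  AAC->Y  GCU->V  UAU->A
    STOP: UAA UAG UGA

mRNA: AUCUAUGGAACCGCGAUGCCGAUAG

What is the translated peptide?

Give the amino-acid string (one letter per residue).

start AUG at pos 4
pos 4: AUG -> T; peptide=T
pos 7: GAA -> I; peptide=TI
pos 10: CCG -> C; peptide=TIC
pos 13: CGA -> P; peptide=TICP
pos 16: UGC -> K; peptide=TICPK
pos 19: CGA -> P; peptide=TICPKP
pos 22: UAG -> STOP

Answer: TICPKP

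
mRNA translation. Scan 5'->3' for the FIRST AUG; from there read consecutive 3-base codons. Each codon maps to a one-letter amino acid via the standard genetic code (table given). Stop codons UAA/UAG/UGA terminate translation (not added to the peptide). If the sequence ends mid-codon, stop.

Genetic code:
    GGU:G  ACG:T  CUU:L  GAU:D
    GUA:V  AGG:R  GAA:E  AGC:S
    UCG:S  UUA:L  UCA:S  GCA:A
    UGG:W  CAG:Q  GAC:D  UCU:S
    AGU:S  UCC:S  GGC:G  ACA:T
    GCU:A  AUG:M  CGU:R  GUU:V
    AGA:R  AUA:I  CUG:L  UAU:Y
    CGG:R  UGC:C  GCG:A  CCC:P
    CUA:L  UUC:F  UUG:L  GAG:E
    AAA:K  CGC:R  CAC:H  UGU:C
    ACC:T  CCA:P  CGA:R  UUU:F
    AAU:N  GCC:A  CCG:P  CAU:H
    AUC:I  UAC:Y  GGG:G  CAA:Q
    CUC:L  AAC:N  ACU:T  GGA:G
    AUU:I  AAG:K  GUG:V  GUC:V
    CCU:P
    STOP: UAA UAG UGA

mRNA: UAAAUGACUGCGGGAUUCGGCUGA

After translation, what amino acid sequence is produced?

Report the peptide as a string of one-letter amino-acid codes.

Answer: MTAGFG

Derivation:
start AUG at pos 3
pos 3: AUG -> M; peptide=M
pos 6: ACU -> T; peptide=MT
pos 9: GCG -> A; peptide=MTA
pos 12: GGA -> G; peptide=MTAG
pos 15: UUC -> F; peptide=MTAGF
pos 18: GGC -> G; peptide=MTAGFG
pos 21: UGA -> STOP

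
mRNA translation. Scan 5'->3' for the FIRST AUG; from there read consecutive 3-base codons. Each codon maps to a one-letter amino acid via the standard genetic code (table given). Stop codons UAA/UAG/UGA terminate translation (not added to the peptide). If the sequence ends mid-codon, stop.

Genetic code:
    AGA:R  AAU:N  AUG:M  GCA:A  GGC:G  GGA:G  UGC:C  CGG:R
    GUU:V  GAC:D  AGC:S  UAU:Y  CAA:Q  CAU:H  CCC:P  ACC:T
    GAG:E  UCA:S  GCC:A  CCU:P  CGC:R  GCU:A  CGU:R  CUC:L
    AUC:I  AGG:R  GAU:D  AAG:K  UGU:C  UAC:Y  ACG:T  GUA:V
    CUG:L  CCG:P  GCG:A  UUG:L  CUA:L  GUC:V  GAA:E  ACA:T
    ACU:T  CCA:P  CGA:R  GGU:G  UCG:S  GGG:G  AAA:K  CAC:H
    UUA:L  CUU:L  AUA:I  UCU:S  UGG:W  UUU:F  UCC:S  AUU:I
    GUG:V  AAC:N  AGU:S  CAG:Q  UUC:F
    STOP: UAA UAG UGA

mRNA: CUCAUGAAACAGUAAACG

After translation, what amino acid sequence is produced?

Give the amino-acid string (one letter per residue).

start AUG at pos 3
pos 3: AUG -> M; peptide=M
pos 6: AAA -> K; peptide=MK
pos 9: CAG -> Q; peptide=MKQ
pos 12: UAA -> STOP

Answer: MKQ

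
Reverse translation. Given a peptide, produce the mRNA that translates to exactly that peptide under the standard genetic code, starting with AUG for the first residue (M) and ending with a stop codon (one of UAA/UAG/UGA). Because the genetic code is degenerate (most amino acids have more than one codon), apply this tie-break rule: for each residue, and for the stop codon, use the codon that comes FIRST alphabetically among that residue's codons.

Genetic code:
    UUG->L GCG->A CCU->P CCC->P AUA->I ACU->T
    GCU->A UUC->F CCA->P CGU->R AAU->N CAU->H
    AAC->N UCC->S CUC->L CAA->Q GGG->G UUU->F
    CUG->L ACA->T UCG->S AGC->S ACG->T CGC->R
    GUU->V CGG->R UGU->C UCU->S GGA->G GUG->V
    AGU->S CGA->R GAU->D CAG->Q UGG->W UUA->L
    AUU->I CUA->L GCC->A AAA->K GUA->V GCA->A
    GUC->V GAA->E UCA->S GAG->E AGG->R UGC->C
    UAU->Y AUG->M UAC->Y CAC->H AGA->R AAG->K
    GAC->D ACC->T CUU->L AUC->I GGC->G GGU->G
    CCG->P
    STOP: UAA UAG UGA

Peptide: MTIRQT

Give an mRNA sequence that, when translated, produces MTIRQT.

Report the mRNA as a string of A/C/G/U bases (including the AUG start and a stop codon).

residue 1: M -> AUG (start codon)
residue 2: T codons sorted = ACA,ACC,ACG,ACU -> pick first = ACA
residue 3: I codons sorted = AUA,AUC,AUU -> pick first = AUA
residue 4: R codons sorted = AGA,AGG,CGA,CGC,CGG,CGU -> pick first = AGA
residue 5: Q codons sorted = CAA,CAG -> pick first = CAA
residue 6: T codons sorted = ACA,ACC,ACG,ACU -> pick first = ACA
terminator: stop codons sorted = UAA,UAG,UGA -> pick first = UAA

Answer: mRNA: AUGACAAUAAGACAAACAUAA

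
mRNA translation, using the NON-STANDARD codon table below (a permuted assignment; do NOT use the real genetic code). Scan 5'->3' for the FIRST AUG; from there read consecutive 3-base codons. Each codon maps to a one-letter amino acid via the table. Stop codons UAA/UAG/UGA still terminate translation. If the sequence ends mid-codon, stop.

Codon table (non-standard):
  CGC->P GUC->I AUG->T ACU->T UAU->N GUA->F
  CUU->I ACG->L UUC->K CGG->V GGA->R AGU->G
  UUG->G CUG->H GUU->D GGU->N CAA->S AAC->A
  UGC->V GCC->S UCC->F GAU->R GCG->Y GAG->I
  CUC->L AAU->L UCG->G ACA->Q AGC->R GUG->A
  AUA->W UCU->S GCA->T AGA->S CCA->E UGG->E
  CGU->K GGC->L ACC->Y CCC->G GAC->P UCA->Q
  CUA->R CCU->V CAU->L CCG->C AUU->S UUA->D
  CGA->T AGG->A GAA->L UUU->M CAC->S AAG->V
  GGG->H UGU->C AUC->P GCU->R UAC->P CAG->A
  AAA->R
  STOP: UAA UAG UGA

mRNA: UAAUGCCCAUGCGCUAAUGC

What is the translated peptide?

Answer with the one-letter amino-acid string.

start AUG at pos 2
pos 2: AUG -> T; peptide=T
pos 5: CCC -> G; peptide=TG
pos 8: AUG -> T; peptide=TGT
pos 11: CGC -> P; peptide=TGTP
pos 14: UAA -> STOP

Answer: TGTP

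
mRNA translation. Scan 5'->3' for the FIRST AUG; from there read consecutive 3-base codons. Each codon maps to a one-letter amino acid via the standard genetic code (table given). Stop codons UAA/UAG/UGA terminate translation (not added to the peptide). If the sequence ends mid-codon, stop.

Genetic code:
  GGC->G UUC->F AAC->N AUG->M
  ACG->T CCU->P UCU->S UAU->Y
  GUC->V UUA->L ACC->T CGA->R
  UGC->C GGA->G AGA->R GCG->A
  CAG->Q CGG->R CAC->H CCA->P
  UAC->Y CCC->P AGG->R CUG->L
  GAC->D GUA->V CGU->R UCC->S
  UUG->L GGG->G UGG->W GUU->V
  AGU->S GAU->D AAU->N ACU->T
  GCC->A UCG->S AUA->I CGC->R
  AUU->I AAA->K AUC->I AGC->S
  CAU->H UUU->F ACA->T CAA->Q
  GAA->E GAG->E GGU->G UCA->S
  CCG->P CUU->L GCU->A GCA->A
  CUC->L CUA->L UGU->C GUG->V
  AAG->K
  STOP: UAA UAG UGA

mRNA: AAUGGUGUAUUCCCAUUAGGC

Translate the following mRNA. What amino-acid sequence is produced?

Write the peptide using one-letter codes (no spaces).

start AUG at pos 1
pos 1: AUG -> M; peptide=M
pos 4: GUG -> V; peptide=MV
pos 7: UAU -> Y; peptide=MVY
pos 10: UCC -> S; peptide=MVYS
pos 13: CAU -> H; peptide=MVYSH
pos 16: UAG -> STOP

Answer: MVYSH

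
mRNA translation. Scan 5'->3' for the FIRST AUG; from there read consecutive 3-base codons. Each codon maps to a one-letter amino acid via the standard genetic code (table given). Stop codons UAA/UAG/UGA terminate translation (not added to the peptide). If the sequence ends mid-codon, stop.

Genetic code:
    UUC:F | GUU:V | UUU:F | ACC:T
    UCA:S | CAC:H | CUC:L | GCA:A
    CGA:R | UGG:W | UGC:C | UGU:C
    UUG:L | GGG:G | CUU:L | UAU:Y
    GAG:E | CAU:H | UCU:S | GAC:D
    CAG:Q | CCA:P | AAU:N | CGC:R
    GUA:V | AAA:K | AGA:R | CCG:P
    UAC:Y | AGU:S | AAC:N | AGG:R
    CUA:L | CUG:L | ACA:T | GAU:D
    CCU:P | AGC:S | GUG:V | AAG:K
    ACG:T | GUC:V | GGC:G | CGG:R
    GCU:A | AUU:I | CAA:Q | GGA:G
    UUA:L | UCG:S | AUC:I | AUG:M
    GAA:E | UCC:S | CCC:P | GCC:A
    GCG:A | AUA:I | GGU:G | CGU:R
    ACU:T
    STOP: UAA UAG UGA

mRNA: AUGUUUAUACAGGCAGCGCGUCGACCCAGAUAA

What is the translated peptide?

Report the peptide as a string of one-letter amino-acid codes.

Answer: MFIQAARRPR

Derivation:
start AUG at pos 0
pos 0: AUG -> M; peptide=M
pos 3: UUU -> F; peptide=MF
pos 6: AUA -> I; peptide=MFI
pos 9: CAG -> Q; peptide=MFIQ
pos 12: GCA -> A; peptide=MFIQA
pos 15: GCG -> A; peptide=MFIQAA
pos 18: CGU -> R; peptide=MFIQAAR
pos 21: CGA -> R; peptide=MFIQAARR
pos 24: CCC -> P; peptide=MFIQAARRP
pos 27: AGA -> R; peptide=MFIQAARRPR
pos 30: UAA -> STOP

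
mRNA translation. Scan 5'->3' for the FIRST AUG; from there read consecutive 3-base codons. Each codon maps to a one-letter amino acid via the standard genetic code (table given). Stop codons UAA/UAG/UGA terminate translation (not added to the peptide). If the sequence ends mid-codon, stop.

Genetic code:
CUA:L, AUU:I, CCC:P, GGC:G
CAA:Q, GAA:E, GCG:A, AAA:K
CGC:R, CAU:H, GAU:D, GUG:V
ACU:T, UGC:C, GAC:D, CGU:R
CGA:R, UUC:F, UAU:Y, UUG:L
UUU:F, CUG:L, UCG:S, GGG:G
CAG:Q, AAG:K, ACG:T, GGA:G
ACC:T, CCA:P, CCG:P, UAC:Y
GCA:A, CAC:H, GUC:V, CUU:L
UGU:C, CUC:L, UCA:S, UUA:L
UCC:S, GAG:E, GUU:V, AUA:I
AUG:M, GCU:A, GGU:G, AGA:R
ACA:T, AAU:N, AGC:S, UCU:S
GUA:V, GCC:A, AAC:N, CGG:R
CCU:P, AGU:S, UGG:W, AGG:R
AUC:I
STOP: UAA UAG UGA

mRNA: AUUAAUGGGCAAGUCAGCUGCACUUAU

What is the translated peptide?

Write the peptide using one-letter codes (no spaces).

start AUG at pos 4
pos 4: AUG -> M; peptide=M
pos 7: GGC -> G; peptide=MG
pos 10: AAG -> K; peptide=MGK
pos 13: UCA -> S; peptide=MGKS
pos 16: GCU -> A; peptide=MGKSA
pos 19: GCA -> A; peptide=MGKSAA
pos 22: CUU -> L; peptide=MGKSAAL
pos 25: only 2 nt remain (<3), stop (end of mRNA)

Answer: MGKSAAL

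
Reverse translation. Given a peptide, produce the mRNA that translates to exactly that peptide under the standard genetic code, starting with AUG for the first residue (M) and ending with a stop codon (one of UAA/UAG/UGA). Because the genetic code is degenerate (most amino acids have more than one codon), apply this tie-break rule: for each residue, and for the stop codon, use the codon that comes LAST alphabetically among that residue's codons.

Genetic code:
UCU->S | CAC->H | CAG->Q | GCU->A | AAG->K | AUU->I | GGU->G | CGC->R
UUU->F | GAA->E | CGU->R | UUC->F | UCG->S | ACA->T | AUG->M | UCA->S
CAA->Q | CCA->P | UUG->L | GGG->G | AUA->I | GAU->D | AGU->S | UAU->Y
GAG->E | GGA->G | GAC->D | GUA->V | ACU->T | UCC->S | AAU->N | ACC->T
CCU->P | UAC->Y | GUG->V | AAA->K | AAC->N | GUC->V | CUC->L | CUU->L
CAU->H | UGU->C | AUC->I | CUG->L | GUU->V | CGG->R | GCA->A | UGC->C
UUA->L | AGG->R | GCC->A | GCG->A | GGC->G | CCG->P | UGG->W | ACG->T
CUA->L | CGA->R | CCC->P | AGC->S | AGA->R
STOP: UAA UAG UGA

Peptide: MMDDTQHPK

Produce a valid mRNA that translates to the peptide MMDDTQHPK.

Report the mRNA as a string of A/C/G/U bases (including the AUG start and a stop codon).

residue 1: M -> AUG (start codon)
residue 2: M -> AUG (only codon)
residue 3: D codons sorted = GAC,GAU -> pick last = GAU
residue 4: D codons sorted = GAC,GAU -> pick last = GAU
residue 5: T codons sorted = ACA,ACC,ACG,ACU -> pick last = ACU
residue 6: Q codons sorted = CAA,CAG -> pick last = CAG
residue 7: H codons sorted = CAC,CAU -> pick last = CAU
residue 8: P codons sorted = CCA,CCC,CCG,CCU -> pick last = CCU
residue 9: K codons sorted = AAA,AAG -> pick last = AAG
terminator: stop codons sorted = UAA,UAG,UGA -> pick last = UGA

Answer: mRNA: AUGAUGGAUGAUACUCAGCAUCCUAAGUGA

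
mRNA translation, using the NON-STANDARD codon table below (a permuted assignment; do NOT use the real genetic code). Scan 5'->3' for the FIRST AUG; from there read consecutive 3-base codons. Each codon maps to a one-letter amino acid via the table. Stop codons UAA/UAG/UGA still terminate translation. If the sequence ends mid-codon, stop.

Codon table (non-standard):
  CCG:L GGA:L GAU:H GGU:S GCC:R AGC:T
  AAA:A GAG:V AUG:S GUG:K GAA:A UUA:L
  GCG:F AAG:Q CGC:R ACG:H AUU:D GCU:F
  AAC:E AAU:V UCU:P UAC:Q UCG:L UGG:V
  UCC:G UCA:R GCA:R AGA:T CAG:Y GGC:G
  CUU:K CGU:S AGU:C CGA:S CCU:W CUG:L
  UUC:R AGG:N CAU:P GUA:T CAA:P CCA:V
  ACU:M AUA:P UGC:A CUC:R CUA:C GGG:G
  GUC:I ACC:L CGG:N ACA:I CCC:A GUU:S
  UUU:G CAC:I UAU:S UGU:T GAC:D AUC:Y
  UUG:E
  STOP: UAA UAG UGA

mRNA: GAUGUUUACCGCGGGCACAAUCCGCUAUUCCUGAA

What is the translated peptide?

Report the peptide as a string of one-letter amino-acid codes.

Answer: SGLFGIYRSG

Derivation:
start AUG at pos 1
pos 1: AUG -> S; peptide=S
pos 4: UUU -> G; peptide=SG
pos 7: ACC -> L; peptide=SGL
pos 10: GCG -> F; peptide=SGLF
pos 13: GGC -> G; peptide=SGLFG
pos 16: ACA -> I; peptide=SGLFGI
pos 19: AUC -> Y; peptide=SGLFGIY
pos 22: CGC -> R; peptide=SGLFGIYR
pos 25: UAU -> S; peptide=SGLFGIYRS
pos 28: UCC -> G; peptide=SGLFGIYRSG
pos 31: UGA -> STOP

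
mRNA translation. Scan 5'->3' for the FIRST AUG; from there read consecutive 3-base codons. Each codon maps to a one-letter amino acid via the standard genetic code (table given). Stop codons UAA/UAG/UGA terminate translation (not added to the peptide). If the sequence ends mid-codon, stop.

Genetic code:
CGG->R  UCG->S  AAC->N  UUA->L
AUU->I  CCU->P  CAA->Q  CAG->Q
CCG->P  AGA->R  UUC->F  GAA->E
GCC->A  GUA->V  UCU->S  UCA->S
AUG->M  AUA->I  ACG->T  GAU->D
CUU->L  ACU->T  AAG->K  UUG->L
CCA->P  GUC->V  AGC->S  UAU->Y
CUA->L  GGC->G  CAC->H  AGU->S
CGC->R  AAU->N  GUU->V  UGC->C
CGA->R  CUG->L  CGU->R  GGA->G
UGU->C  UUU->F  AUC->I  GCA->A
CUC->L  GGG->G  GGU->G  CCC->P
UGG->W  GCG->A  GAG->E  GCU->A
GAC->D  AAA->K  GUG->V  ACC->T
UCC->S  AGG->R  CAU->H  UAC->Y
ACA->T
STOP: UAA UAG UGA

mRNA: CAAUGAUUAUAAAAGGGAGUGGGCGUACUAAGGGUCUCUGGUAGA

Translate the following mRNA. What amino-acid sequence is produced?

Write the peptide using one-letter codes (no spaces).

Answer: MIIKGSGRTKGLW

Derivation:
start AUG at pos 2
pos 2: AUG -> M; peptide=M
pos 5: AUU -> I; peptide=MI
pos 8: AUA -> I; peptide=MII
pos 11: AAA -> K; peptide=MIIK
pos 14: GGG -> G; peptide=MIIKG
pos 17: AGU -> S; peptide=MIIKGS
pos 20: GGG -> G; peptide=MIIKGSG
pos 23: CGU -> R; peptide=MIIKGSGR
pos 26: ACU -> T; peptide=MIIKGSGRT
pos 29: AAG -> K; peptide=MIIKGSGRTK
pos 32: GGU -> G; peptide=MIIKGSGRTKG
pos 35: CUC -> L; peptide=MIIKGSGRTKGL
pos 38: UGG -> W; peptide=MIIKGSGRTKGLW
pos 41: UAG -> STOP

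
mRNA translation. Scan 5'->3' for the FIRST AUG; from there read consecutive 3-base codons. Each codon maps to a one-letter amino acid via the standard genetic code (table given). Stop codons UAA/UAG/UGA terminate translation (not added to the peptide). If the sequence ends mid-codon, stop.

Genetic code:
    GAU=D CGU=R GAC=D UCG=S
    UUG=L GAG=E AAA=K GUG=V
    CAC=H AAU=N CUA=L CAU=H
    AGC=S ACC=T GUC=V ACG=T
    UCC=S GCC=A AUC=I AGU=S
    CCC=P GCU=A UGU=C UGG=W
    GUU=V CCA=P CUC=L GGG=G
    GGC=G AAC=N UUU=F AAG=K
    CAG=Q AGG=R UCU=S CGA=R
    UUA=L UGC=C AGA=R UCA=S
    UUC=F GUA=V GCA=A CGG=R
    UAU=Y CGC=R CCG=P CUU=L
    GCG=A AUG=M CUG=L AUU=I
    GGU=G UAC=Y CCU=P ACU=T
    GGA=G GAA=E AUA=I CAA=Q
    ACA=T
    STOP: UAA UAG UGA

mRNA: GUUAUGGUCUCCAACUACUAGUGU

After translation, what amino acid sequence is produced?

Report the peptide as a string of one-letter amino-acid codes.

Answer: MVSNY

Derivation:
start AUG at pos 3
pos 3: AUG -> M; peptide=M
pos 6: GUC -> V; peptide=MV
pos 9: UCC -> S; peptide=MVS
pos 12: AAC -> N; peptide=MVSN
pos 15: UAC -> Y; peptide=MVSNY
pos 18: UAG -> STOP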